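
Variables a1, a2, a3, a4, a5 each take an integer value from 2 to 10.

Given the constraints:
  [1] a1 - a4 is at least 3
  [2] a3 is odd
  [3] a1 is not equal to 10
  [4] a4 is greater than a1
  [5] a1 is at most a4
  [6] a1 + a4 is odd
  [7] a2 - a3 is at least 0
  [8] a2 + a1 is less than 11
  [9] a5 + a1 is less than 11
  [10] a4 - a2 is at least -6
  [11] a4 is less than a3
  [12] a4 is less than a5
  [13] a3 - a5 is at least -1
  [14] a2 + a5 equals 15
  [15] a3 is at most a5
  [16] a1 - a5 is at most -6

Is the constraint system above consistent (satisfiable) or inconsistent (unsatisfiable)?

Constraints 1, 7, 10, 13, and 16 give a3 − a5 ≥ -1, a5 − a1 ≥ 6, a1 − a4 ≥ 3, a4 − a2 ≥ -6, a2 − a3 ≥ 0.
Adding all 5 inequalities: the left sides telescope to 0, and the right sides sum to (-1) + 6 + 3 + (-6) + 0 = 2. So 0 ≥ 2, which is false.

Unsatisfiable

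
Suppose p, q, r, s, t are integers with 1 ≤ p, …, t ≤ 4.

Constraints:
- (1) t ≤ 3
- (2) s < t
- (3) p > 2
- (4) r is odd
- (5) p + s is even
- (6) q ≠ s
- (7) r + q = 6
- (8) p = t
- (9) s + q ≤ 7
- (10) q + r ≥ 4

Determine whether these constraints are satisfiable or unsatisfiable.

Satisfiable

One satisfying assignment is p = 3, q = 3, r = 3, s = 1, t = 3.
For the less obvious constraints — constraint 7: r + q = 6; constraint 9: s + q = 4 — and the others hold by inspection.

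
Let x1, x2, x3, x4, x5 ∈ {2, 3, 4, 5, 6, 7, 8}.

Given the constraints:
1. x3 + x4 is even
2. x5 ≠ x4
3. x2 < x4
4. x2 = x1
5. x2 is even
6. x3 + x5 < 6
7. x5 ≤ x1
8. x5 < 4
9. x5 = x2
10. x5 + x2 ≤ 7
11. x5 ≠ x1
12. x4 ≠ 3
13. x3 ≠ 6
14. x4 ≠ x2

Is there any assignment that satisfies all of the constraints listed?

Unsatisfiable

From constraints 4 and 9, x5 = x2 = x1, so x5 = x1. But constraint 11 says x5 ≠ x1. Contradiction.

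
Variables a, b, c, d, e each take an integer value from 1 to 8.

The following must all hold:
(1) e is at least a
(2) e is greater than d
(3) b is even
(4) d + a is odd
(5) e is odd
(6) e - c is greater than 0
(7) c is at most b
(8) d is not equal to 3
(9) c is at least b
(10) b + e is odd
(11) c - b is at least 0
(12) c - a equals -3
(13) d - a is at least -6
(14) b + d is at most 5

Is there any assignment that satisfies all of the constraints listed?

Satisfiable

Take a = 5, b = 2, c = 2, d = 2, e = 5. Then constraint 6: e - c = 3; constraint 11: c - b = 0; constraint 12: c - a = -3, and every other listed constraint is also met.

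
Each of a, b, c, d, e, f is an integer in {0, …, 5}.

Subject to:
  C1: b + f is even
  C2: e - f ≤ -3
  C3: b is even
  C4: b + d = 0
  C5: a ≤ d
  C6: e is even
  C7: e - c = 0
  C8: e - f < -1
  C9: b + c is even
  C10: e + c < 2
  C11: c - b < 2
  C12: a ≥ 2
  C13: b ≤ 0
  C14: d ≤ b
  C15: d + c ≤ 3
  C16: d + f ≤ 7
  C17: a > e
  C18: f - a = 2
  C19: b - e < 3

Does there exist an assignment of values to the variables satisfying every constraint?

From constraints 5 and 12: d ≥ a and a ≥ 2, so d ≥ 2. From constraints 13 and 14: d ≤ b and b ≤ 0, so d ≤ 0. But 0 < 2, so no value of d works.

Unsatisfiable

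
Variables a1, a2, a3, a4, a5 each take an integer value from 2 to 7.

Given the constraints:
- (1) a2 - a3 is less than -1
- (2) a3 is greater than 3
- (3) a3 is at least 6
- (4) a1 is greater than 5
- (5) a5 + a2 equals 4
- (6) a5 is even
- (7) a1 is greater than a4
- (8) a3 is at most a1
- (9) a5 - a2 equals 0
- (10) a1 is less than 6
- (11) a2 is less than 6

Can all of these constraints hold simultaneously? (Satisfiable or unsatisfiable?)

Unsatisfiable

From constraints 3 and 8: a1 ≥ a3 and a3 ≥ 6, so a1 ≥ 6. From constraint 10: a1 ≤ 5. But 5 < 6, so no value of a1 works.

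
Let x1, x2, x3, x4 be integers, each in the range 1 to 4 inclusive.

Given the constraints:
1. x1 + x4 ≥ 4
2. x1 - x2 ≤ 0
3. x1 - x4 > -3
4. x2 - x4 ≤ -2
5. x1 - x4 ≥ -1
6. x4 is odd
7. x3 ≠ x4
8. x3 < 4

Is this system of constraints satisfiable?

Constraints 2, 4, and 5 give x4 − x2 ≥ 2, x2 − x1 ≥ 0, x1 − x4 ≥ -1.
Adding all 3 inequalities: the left sides telescope to 0, and the right sides sum to 2 + 0 + (-1) = 1. So 0 ≥ 1, which is false.

Unsatisfiable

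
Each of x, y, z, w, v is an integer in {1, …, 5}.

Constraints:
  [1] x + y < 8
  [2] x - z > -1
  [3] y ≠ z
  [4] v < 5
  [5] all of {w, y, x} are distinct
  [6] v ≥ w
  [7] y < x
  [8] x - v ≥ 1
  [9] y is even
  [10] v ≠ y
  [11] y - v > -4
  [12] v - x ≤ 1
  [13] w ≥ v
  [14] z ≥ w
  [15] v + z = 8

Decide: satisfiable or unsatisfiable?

Setting (x, y, z, w, v) = (5, 2, 4, 4, 4) satisfies everything: constraint 1: x + y = 7; constraint 2: x - z = 1, and the others follow.

Satisfiable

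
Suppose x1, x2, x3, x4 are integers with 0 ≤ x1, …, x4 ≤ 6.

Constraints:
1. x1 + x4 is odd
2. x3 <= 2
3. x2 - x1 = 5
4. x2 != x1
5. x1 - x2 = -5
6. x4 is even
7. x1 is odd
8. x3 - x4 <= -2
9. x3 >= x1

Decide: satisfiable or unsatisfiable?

Satisfiable

The assignment x1 = 1, x2 = 6, x3 = 1, x4 = 4 works:
  constraint 3 holds since x2 - x1 = 5.
  constraint 5 holds since x1 - x2 = -5.
The rest check out directly.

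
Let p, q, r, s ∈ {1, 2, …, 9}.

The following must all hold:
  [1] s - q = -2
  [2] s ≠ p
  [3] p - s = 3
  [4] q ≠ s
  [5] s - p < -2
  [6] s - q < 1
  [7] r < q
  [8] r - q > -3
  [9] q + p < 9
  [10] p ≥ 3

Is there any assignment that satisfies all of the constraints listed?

Satisfiable

Setting (p, q, r, s) = (4, 3, 1, 1) satisfies everything: constraint 1: s - q = -2; constraint 3: p - s = 3; constraint 5: s - p = -3, and the others follow.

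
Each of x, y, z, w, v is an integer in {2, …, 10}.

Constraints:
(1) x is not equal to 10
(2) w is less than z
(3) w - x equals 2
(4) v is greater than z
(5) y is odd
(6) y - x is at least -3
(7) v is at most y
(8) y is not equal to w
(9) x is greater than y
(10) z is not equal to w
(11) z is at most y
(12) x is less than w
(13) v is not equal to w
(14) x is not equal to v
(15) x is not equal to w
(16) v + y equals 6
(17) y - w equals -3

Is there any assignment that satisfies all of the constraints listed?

Unsatisfiable

Constraints 2, 4, 7, 9, and 12 give x < w, w < z, z < v, v ≤ y, y < x. Chaining: x < w < z < v ≤ y < x, which forces x < x — impossible.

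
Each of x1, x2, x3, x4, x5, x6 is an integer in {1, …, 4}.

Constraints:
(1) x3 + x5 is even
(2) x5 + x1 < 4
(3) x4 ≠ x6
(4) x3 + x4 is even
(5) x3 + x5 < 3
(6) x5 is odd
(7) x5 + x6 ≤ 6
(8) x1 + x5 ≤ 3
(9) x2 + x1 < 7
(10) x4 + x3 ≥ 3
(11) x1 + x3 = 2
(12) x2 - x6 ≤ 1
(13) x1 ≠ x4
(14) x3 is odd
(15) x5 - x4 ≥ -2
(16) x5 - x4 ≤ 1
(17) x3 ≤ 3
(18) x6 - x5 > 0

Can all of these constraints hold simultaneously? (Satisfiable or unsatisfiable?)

Satisfiable

The assignment x1 = 1, x2 = 4, x3 = 1, x4 = 3, x5 = 1, x6 = 4 works:
  constraint 2 holds since x5 + x1 = 2.
  constraint 5 holds since x3 + x5 = 2.
  constraint 7 holds since x5 + x6 = 5.
The rest check out directly.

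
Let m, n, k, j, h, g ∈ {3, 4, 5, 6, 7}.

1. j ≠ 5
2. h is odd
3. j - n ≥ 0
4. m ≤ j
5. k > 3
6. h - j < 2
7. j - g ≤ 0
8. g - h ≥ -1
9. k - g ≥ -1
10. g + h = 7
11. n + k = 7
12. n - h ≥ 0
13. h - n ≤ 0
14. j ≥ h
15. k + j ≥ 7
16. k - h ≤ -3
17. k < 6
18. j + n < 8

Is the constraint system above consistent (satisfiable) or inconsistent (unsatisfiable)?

Constraints 3, 7, 9, 13, and 16 give n − h ≥ 0, h − k ≥ 3, k − g ≥ -1, g − j ≥ 0, j − n ≥ 0.
Adding all 5 inequalities: the left sides telescope to 0, and the right sides sum to 0 + 3 + (-1) + 0 + 0 = 2. So 0 ≥ 2, which is false.

Unsatisfiable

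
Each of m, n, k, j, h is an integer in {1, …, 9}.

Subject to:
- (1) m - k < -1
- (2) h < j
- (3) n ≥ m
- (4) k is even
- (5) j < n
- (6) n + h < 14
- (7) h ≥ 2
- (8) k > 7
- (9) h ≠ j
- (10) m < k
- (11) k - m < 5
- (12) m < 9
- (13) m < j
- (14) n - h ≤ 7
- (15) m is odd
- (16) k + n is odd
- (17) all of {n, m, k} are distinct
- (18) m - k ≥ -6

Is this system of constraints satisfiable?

Setting (m, n, k, j, h) = (5, 9, 8, 8, 3) satisfies everything: constraint 1: m - k = -3; constraint 6: n + h = 12, and the others follow.

Satisfiable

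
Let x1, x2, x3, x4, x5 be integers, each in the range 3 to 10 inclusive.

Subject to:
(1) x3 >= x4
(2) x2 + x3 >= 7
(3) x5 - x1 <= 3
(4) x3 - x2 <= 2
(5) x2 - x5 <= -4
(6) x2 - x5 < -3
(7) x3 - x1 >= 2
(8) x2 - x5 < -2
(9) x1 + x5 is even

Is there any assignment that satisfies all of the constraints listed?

Unsatisfiable

Constraints 3, 4, 5, and 7 give x1 − x5 ≥ -3, x5 − x2 ≥ 4, x2 − x3 ≥ -2, x3 − x1 ≥ 2.
Adding all 4 inequalities: the left sides telescope to 0, and the right sides sum to (-3) + 4 + (-2) + 2 = 1. So 0 ≥ 1, which is false.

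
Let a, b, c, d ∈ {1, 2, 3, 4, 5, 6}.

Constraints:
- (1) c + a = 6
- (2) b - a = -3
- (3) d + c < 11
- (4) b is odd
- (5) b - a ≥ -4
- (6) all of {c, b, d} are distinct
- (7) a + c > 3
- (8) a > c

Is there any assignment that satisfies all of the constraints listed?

Satisfiable

Take a = 4, b = 1, c = 2, d = 6. Then constraint 1: c + a = 6; constraint 2: b - a = -3; constraint 3: d + c = 8, and every other listed constraint is also met.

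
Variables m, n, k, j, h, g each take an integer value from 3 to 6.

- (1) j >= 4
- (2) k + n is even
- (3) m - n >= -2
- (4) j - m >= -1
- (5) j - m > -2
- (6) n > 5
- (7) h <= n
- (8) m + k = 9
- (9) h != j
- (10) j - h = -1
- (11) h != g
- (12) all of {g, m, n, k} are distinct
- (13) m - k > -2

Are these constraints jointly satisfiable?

Satisfiable

One satisfying assignment is m = 5, n = 6, k = 4, j = 4, h = 5, g = 3.
For the less obvious constraints — constraint 3: m - n = -1; constraint 4: j - m = -1 — and the others hold by inspection.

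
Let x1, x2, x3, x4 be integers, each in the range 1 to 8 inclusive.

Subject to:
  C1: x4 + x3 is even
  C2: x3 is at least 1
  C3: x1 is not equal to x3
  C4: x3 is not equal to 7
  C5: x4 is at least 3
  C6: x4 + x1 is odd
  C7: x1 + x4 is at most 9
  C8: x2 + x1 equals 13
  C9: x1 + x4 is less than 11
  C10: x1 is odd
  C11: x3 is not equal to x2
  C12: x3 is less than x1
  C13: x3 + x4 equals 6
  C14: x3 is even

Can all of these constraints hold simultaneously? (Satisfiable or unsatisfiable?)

Take x1 = 5, x2 = 8, x3 = 2, x4 = 4. Then constraint 7: x1 + x4 = 9; constraint 8: x2 + x1 = 13, and every other listed constraint is also met.

Satisfiable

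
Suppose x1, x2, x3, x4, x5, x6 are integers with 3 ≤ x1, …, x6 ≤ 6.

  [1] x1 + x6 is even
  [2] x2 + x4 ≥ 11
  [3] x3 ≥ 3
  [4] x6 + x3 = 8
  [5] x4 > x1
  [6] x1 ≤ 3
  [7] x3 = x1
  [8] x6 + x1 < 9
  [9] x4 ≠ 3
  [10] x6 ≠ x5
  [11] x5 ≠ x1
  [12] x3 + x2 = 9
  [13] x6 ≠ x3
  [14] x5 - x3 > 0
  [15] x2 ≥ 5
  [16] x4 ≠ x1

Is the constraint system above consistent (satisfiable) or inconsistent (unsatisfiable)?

Satisfiable

Try x1 = 3, x2 = 6, x3 = 3, x4 = 5, x5 = 6, x6 = 5.
Check constraint 2: x2 + x4 = 11; constraint 4: x6 + x3 = 8. The remaining constraints are straightforward to verify.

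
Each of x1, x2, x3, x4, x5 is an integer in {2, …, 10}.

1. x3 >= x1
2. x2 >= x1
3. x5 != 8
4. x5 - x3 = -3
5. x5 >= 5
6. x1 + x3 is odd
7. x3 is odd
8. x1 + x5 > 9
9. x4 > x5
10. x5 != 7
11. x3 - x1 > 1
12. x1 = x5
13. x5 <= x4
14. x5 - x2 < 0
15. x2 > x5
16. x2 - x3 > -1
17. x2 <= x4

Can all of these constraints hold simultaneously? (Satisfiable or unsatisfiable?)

Satisfiable

Setting (x1, x2, x3, x4, x5) = (6, 9, 9, 10, 6) satisfies everything: constraint 4: x5 - x3 = -3; constraint 8: x1 + x5 = 12, and the others follow.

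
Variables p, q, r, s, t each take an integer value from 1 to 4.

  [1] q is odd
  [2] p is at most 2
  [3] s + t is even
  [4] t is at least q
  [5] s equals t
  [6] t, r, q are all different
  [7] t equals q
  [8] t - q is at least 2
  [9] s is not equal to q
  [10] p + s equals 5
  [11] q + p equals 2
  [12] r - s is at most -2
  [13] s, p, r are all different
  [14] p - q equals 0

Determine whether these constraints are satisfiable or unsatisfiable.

Unsatisfiable

From constraints 5 and 7, s = t = q, so s = q. But constraint 9 says s ≠ q. Contradiction.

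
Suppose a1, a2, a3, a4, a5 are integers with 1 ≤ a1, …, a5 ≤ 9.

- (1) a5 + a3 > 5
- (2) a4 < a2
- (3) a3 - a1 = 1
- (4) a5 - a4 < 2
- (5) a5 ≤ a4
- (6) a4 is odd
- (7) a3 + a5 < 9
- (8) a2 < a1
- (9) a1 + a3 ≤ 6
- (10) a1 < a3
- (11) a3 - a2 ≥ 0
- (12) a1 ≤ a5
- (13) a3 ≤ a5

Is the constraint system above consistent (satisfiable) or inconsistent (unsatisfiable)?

Constraints 2, 5, 8, 10, and 13 give a1 < a3, a3 ≤ a5, a5 ≤ a4, a4 < a2, a2 < a1. Chaining: a1 < a3 ≤ a5 ≤ a4 < a2 < a1, which forces a1 < a1 — impossible.

Unsatisfiable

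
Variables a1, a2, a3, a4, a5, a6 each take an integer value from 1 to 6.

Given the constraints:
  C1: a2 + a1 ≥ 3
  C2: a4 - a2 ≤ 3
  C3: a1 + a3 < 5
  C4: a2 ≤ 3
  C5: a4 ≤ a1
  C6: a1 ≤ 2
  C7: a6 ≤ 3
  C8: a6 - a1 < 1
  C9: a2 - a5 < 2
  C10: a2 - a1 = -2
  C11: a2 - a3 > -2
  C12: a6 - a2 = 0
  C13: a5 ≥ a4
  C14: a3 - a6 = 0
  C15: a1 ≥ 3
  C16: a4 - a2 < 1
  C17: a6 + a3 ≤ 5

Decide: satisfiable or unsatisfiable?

Unsatisfiable

From constraint 15: a1 ≥ 3. From constraint 6: a1 ≤ 2. But 2 < 3, so no value of a1 works.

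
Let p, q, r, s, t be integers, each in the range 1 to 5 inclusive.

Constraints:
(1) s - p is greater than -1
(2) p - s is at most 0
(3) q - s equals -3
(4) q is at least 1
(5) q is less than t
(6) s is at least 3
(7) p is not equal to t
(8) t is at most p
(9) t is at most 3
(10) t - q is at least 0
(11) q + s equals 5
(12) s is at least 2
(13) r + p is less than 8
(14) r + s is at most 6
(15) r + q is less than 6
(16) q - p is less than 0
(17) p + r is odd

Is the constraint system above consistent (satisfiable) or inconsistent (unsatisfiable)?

Satisfiable

Try p = 3, q = 1, r = 2, s = 4, t = 2.
Check constraint 1: s - p = 1; constraint 2: p - s = -1; constraint 3: q - s = -3. The remaining constraints are straightforward to verify.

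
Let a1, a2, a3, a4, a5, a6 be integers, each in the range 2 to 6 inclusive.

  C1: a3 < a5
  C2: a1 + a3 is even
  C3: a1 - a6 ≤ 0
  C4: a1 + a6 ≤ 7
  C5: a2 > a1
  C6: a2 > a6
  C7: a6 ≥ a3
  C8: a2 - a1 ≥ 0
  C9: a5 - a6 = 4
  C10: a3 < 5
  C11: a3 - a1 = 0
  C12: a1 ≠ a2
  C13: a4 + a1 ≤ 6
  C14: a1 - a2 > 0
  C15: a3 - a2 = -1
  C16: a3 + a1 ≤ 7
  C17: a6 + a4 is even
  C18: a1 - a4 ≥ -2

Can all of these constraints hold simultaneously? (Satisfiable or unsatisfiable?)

Unsatisfiable

Constraints 3, 6, and 14 give a6 < a2, a2 < a1, a1 ≤ a6. Chaining: a6 < a2 < a1 ≤ a6, which forces a6 < a6 — impossible.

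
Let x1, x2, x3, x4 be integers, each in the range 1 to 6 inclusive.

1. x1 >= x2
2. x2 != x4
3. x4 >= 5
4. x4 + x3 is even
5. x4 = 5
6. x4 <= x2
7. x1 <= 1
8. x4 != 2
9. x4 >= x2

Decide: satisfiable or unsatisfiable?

Unsatisfiable

From constraints 3 and 6: x2 ≥ x4 and x4 ≥ 5, so x2 ≥ 5. From constraints 1 and 7: x2 ≤ x1 and x1 ≤ 1, so x2 ≤ 1. But 1 < 5, so no value of x2 works.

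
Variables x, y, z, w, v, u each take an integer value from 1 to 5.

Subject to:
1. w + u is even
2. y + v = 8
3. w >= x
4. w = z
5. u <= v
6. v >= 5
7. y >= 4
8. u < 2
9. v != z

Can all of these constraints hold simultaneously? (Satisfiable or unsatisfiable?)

Unsatisfiable

From constraint 7: y ≥ 4. From constraint 6: v ≥ 5. Hence y + v ≥ 9. But constraint 2 requires y + v = 8, and 8 < 9. Contradiction.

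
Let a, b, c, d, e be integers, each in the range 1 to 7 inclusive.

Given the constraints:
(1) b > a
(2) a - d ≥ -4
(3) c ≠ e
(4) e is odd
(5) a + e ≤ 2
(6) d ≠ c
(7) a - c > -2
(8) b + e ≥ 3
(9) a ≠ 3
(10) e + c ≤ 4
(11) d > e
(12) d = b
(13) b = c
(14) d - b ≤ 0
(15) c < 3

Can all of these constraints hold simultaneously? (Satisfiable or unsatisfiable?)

From constraints 12 and 13, d = b = c, so d = c. But constraint 6 says d ≠ c. Contradiction.

Unsatisfiable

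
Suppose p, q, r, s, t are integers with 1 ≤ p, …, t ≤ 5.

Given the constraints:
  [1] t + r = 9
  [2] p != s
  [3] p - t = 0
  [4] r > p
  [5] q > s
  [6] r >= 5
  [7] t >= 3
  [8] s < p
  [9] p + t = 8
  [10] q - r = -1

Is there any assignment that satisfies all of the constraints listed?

One satisfying assignment is p = 4, q = 4, r = 5, s = 1, t = 4.
For the less obvious constraints — constraint 1: t + r = 9; constraint 3: p - t = 0; constraint 9: p + t = 8 — and the others hold by inspection.

Satisfiable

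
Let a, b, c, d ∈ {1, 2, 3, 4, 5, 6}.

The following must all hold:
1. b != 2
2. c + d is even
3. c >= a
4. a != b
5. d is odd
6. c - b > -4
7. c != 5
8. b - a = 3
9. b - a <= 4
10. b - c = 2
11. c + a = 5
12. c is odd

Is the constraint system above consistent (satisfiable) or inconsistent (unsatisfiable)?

The assignment a = 2, b = 5, c = 3, d = 1 works:
  constraint 6 holds since c - b = -2.
  constraint 8 holds since b - a = 3.
The rest check out directly.

Satisfiable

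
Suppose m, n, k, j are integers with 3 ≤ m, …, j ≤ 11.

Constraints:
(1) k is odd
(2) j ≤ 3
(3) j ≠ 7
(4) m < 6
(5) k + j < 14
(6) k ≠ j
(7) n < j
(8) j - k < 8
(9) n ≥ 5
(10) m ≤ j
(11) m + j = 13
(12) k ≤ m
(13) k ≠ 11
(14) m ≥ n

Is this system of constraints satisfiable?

From constraints 9 and 14: m ≥ n and n ≥ 5, so m ≥ 5. From constraints 2 and 10: m ≤ j and j ≤ 3, so m ≤ 3. But 3 < 5, so no value of m works.

Unsatisfiable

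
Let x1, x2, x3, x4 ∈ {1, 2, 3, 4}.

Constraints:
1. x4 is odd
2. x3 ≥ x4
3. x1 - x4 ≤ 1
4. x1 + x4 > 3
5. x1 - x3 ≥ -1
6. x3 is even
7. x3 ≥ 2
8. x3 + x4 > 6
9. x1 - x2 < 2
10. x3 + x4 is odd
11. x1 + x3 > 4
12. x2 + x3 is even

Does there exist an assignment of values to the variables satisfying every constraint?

Satisfiable

The assignment x1 = 3, x2 = 4, x3 = 4, x4 = 3 works:
  constraint 3 holds since x1 - x4 = 0.
  constraint 4 holds since x1 + x4 = 6.
  constraint 5 holds since x1 - x3 = -1.
The rest check out directly.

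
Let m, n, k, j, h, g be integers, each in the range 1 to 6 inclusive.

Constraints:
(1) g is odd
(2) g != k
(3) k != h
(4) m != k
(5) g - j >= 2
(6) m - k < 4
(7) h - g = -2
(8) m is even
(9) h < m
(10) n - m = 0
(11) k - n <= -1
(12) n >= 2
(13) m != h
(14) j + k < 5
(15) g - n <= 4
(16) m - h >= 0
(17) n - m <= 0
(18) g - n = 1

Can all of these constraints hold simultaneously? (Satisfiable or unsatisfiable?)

Satisfiable

One satisfying assignment is m = 4, n = 4, k = 1, j = 1, h = 3, g = 5.
For the less obvious constraints — constraint 5: g - j = 4; constraint 6: m - k = 3; constraint 7: h - g = -2 — and the others hold by inspection.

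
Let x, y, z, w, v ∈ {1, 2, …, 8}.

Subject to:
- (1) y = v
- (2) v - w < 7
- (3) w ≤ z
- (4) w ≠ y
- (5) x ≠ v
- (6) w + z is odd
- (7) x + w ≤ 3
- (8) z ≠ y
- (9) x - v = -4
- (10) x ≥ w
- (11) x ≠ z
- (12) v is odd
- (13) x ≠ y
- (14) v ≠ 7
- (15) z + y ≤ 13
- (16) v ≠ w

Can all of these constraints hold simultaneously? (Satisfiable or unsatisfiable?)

Try x = 1, y = 5, z = 8, w = 1, v = 5.
Check constraint 2: v - w = 4; constraint 7: x + w = 2; constraint 9: x - v = -4. The remaining constraints are straightforward to verify.

Satisfiable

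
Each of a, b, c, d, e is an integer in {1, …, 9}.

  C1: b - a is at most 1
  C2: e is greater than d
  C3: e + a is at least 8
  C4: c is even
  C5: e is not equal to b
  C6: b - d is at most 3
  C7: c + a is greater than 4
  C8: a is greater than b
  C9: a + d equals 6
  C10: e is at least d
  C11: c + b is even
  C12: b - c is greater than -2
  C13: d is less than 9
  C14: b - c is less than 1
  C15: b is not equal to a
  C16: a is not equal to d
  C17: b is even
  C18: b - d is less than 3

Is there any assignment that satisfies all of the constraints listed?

Satisfiable

Take a = 4, b = 2, c = 2, d = 2, e = 4. Then constraint 1: b - a = -2; constraint 3: e + a = 8; constraint 6: b - d = 0, and every other listed constraint is also met.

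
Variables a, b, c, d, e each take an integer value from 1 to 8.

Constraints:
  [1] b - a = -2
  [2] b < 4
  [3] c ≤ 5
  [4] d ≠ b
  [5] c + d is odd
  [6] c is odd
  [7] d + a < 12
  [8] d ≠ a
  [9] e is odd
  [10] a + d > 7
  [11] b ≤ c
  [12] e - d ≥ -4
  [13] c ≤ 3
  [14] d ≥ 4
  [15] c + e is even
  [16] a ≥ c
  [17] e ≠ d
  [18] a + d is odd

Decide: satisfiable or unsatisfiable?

Try a = 5, b = 3, c = 3, d = 4, e = 3.
Check constraint 1: b - a = -2; constraint 7: d + a = 9. The remaining constraints are straightforward to verify.

Satisfiable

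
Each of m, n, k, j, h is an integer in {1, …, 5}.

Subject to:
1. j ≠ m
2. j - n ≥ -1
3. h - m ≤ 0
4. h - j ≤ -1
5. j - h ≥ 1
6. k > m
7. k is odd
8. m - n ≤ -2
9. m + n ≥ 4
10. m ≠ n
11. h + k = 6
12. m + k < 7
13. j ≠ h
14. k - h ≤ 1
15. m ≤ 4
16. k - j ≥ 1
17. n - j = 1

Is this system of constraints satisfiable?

Unsatisfiable

Constraints 2, 3, 8, 14, and 16 give k − j ≥ 1, j − n ≥ -1, n − m ≥ 2, m − h ≥ 0, h − k ≥ -1.
Adding all 5 inequalities: the left sides telescope to 0, and the right sides sum to 1 + (-1) + 2 + 0 + (-1) = 1. So 0 ≥ 1, which is false.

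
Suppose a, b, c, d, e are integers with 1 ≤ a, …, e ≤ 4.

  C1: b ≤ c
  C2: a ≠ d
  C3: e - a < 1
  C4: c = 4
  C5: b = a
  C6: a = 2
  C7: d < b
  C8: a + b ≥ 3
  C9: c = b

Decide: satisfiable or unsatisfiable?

Constraint 4 fixes c = 4 and constraint 6 fixes a = 2. Constraints 5 and 9 give c = b = a, so c = a. But 4 ≠ 2 — contradiction.

Unsatisfiable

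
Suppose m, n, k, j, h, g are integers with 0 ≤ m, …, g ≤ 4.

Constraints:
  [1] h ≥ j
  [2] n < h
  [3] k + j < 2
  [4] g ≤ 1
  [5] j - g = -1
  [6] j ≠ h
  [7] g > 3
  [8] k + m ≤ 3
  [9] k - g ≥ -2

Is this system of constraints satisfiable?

Unsatisfiable

From constraint 7: g ≥ 4. From constraint 4: g ≤ 1. But 1 < 4, so no value of g works.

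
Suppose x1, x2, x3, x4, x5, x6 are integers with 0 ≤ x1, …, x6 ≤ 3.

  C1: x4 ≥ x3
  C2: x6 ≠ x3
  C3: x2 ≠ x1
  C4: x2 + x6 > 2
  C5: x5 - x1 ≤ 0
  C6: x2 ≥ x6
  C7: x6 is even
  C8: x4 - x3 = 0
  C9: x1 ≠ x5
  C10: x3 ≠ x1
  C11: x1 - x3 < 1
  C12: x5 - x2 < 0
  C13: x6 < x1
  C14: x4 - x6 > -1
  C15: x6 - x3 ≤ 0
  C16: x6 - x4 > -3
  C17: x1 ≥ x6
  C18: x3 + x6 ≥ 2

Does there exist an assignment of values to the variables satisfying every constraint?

Satisfiable

Try x1 = 1, x2 = 3, x3 = 2, x4 = 2, x5 = 0, x6 = 0.
Check constraint 4: x2 + x6 = 3; constraint 5: x5 - x1 = -1; constraint 8: x4 - x3 = 0. The remaining constraints are straightforward to verify.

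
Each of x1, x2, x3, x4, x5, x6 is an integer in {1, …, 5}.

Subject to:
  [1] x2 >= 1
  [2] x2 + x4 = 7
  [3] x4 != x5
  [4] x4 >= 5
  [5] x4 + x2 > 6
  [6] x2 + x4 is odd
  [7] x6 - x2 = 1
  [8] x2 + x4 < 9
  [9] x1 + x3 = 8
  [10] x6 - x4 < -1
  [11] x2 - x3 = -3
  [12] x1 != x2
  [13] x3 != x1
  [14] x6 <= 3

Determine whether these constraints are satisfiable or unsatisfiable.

Take x1 = 3, x2 = 2, x3 = 5, x4 = 5, x5 = 3, x6 = 3. Then constraint 2: x2 + x4 = 7; constraint 5: x4 + x2 = 7, and every other listed constraint is also met.

Satisfiable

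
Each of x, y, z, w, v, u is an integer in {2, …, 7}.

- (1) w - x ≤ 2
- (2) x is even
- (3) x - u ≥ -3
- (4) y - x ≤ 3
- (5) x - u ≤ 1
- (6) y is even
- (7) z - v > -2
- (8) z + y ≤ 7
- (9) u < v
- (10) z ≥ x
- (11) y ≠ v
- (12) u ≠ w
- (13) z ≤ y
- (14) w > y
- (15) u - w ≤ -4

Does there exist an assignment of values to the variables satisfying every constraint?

Unsatisfiable

Constraints 1, 5, and 15 give x − w ≥ -2, w − u ≥ 4, u − x ≥ -1.
Adding all 3 inequalities: the left sides telescope to 0, and the right sides sum to (-2) + 4 + (-1) = 1. So 0 ≥ 1, which is false.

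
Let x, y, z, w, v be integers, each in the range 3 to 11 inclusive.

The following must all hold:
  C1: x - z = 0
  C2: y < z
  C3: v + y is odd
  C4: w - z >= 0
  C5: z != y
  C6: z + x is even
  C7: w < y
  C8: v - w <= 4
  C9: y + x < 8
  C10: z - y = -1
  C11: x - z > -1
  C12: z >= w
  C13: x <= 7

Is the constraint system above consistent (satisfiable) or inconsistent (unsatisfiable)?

Unsatisfiable

Constraints 2, 4, and 7 give y < z, z ≤ w, w < y. Chaining: y < z ≤ w < y, which forces y < y — impossible.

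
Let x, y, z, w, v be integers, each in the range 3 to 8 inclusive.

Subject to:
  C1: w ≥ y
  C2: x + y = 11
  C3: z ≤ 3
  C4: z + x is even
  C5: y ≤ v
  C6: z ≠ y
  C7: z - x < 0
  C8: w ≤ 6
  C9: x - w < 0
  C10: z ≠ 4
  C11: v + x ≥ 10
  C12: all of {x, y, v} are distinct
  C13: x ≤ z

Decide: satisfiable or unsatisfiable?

From constraints 3 and 13: x ≤ z ≤ 3. From constraints 1 and 8: y ≤ w ≤ 6. Hence x + y ≤ 9. But constraint 2 requires x + y = 11, and 11 > 9. Contradiction.

Unsatisfiable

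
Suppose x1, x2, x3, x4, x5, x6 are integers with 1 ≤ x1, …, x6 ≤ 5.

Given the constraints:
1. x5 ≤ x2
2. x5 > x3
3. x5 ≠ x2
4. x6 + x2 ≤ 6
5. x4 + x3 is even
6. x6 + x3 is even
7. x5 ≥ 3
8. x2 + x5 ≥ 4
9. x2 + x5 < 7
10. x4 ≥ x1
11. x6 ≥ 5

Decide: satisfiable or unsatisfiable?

From constraint 11: x6 ≥ 5. From constraints 1 and 7: x2 ≥ x5 ≥ 3. Hence x6 + x2 ≥ 8. But constraint 4 requires x6 + x2 ≤ 6, and 6 < 8. Contradiction.

Unsatisfiable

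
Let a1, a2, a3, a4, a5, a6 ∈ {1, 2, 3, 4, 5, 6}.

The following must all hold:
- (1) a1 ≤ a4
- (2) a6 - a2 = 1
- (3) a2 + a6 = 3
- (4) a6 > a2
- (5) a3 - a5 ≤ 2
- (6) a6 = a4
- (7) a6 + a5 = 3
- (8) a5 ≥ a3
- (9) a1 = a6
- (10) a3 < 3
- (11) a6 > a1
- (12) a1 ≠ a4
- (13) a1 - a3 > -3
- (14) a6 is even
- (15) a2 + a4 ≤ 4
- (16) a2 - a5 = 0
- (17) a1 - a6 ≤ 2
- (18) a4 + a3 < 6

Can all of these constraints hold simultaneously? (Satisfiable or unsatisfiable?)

Unsatisfiable

From constraints 6 and 9, a1 = a6 = a4, so a1 = a4. But constraint 12 says a1 ≠ a4. Contradiction.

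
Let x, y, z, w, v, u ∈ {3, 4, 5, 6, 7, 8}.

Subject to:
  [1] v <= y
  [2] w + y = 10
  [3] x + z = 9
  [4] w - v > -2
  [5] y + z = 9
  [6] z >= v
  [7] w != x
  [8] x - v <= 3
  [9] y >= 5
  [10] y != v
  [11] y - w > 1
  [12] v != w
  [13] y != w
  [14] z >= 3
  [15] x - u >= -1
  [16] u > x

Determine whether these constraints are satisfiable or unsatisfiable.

Try x = 6, y = 6, z = 3, w = 4, v = 3, u = 7.
Check constraint 2: w + y = 10; constraint 3: x + z = 9. The remaining constraints are straightforward to verify.

Satisfiable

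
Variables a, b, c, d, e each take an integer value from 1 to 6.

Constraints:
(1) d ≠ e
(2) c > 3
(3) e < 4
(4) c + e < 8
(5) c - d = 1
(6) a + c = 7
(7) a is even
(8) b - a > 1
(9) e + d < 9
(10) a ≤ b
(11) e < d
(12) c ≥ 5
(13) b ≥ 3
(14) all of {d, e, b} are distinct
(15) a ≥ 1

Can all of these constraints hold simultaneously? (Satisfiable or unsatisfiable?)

Satisfiable

Take a = 2, b = 6, c = 5, d = 4, e = 2. Then constraint 4: c + e = 7; constraint 5: c - d = 1; constraint 6: a + c = 7, and every other listed constraint is also met.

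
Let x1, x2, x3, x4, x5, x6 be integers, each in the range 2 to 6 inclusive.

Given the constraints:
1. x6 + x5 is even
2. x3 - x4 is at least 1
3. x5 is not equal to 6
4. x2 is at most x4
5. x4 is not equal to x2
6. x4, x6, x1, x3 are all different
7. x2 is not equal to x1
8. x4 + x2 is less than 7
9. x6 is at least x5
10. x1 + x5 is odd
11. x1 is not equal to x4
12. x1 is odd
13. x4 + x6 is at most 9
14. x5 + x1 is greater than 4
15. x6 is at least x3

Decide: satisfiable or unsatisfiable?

Satisfiable

Try x1 = 5, x2 = 2, x3 = 4, x4 = 3, x5 = 2, x6 = 6.
Check constraint 2: x3 - x4 = 1; constraint 8: x4 + x2 = 5; constraint 13: x4 + x6 = 9. The remaining constraints are straightforward to verify.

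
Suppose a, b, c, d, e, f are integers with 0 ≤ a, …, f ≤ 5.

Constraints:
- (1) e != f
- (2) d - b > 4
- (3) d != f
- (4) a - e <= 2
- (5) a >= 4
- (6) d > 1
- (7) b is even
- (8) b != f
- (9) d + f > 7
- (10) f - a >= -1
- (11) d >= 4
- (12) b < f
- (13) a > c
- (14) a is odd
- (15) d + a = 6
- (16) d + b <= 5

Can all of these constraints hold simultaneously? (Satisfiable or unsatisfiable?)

From constraint 11: d ≥ 4. From constraint 5: a ≥ 4. Hence d + a ≥ 8. But constraint 15 requires d + a = 6, and 6 < 8. Contradiction.

Unsatisfiable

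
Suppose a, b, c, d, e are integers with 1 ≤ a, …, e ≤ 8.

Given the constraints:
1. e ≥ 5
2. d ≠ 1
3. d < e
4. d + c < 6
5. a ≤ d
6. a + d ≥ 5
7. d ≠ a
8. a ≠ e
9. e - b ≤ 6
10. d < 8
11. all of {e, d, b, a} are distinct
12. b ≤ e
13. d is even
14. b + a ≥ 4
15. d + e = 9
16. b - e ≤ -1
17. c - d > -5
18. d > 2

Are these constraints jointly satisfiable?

Satisfiable

Setting (a, b, c, d, e) = (3, 1, 1, 4, 5) satisfies everything: constraint 4: d + c = 5; constraint 6: a + d = 7, and the others follow.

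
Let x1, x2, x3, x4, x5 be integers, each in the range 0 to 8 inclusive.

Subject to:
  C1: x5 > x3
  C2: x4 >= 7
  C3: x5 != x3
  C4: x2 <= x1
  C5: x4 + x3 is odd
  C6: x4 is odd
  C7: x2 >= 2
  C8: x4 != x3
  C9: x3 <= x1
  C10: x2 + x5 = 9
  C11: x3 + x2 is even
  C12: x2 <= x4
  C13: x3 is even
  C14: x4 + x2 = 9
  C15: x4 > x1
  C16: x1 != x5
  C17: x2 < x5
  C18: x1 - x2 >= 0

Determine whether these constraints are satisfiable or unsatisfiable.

The assignment x1 = 4, x2 = 2, x3 = 4, x4 = 7, x5 = 7 works:
  constraint 10 holds since x2 + x5 = 9.
  constraint 14 holds since x4 + x2 = 9.
The rest check out directly.

Satisfiable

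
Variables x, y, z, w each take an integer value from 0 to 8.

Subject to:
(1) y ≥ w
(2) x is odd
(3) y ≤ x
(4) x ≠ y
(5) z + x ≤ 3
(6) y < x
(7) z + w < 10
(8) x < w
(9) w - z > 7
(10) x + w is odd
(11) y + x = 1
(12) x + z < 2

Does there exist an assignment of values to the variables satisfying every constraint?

Constraints 1, 6, and 8 give x < w, w ≤ y, y < x. Chaining: x < w ≤ y < x, which forces x < x — impossible.

Unsatisfiable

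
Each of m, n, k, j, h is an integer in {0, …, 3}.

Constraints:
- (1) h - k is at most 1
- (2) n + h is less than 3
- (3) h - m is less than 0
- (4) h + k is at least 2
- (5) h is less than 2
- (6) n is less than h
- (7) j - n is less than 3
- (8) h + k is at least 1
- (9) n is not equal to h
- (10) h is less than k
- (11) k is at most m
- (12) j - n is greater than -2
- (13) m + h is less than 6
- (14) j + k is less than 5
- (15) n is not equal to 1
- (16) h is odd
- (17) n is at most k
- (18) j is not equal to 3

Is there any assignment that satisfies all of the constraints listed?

The assignment m = 3, n = 0, k = 3, j = 1, h = 1 works:
  constraint 1 holds since h - k = -2.
  constraint 2 holds since n + h = 1.
The rest check out directly.

Satisfiable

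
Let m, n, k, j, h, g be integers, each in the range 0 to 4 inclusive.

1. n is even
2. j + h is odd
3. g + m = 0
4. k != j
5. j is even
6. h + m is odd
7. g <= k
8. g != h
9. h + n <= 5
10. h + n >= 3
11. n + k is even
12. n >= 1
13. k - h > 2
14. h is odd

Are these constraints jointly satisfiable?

One satisfying assignment is m = 0, n = 4, k = 4, j = 0, h = 1, g = 0.
For the less obvious constraints — constraint 3: g + m = 0; constraint 9: h + n = 5; constraint 10: h + n = 5 — and the others hold by inspection.

Satisfiable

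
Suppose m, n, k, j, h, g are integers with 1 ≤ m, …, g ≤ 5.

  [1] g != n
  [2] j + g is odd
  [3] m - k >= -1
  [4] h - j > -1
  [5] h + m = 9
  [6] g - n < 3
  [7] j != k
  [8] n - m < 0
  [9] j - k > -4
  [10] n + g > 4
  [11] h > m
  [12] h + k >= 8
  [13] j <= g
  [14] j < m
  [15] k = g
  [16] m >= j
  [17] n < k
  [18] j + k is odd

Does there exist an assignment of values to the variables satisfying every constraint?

Satisfiable

One satisfying assignment is m = 4, n = 2, k = 4, j = 3, h = 5, g = 4.
For the less obvious constraints — constraint 3: m - k = 0; constraint 4: h - j = 2; constraint 5: h + m = 9 — and the others hold by inspection.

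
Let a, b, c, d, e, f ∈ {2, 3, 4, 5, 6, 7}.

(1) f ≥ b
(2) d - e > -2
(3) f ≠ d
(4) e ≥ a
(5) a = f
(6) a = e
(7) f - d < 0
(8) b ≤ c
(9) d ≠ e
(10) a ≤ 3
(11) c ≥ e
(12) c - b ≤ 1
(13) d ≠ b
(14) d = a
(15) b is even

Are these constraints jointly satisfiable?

From constraints 6 and 14, d = a = e, so d = e. But constraint 9 says d ≠ e. Contradiction.

Unsatisfiable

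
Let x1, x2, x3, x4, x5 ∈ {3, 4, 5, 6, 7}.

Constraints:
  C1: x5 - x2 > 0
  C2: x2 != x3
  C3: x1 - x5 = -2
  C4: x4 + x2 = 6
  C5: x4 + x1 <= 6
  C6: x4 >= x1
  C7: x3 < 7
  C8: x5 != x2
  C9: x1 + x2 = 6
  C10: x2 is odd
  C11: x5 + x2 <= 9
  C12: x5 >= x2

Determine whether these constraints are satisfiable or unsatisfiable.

Satisfiable

Try x1 = 3, x2 = 3, x3 = 4, x4 = 3, x5 = 5.
Check constraint 1: x5 - x2 = 2; constraint 3: x1 - x5 = -2; constraint 4: x4 + x2 = 6. The remaining constraints are straightforward to verify.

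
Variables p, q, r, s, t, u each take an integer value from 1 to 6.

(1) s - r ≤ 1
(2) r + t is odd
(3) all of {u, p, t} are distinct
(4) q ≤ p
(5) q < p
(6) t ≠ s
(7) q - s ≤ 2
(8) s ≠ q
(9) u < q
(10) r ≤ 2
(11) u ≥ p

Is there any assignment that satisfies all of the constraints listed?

Unsatisfiable

Constraints 5, 9, and 11 give q < p, p ≤ u, u < q. Chaining: q < p ≤ u < q, which forces q < q — impossible.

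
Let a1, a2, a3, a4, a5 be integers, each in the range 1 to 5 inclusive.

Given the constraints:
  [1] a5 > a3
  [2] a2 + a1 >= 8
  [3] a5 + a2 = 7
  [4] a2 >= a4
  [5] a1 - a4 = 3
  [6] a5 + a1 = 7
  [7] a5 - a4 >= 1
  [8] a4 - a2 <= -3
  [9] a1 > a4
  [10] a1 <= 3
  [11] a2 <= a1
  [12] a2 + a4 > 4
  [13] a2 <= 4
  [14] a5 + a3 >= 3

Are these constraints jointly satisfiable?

From constraint 13: a2 ≤ 4. From constraint 10: a1 ≤ 3. Hence a2 + a1 ≤ 7. But constraint 2 requires a2 + a1 ≥ 8, and 8 > 7. Contradiction.

Unsatisfiable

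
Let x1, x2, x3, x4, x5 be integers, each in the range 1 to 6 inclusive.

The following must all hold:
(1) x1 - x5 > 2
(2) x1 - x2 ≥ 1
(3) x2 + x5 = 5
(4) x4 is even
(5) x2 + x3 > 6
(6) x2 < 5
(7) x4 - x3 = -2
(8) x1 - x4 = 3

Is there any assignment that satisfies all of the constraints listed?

Satisfiable

The assignment x1 = 5, x2 = 4, x3 = 4, x4 = 2, x5 = 1 works:
  constraint 1 holds since x1 - x5 = 4.
  constraint 2 holds since x1 - x2 = 1.
  constraint 3 holds since x2 + x5 = 5.
The rest check out directly.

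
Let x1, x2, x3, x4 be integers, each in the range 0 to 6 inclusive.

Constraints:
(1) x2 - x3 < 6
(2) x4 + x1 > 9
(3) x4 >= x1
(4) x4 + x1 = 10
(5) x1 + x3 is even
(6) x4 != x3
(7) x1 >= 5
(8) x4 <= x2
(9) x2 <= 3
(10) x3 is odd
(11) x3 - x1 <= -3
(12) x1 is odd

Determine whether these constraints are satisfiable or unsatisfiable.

From constraints 3 and 7: x4 ≥ x1 and x1 ≥ 5, so x4 ≥ 5. From constraints 8 and 9: x4 ≤ x2 and x2 ≤ 3, so x4 ≤ 3. But 3 < 5, so no value of x4 works.

Unsatisfiable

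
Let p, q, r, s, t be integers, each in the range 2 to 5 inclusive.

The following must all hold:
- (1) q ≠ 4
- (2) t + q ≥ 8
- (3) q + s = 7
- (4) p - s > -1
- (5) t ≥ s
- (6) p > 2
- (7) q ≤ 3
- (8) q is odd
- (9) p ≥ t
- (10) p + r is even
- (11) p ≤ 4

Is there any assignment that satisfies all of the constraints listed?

Unsatisfiable

From constraints 9 and 11: t ≤ p ≤ 4. From constraint 7: q ≤ 3. Hence t + q ≤ 7. But constraint 2 requires t + q ≥ 8, and 8 > 7. Contradiction.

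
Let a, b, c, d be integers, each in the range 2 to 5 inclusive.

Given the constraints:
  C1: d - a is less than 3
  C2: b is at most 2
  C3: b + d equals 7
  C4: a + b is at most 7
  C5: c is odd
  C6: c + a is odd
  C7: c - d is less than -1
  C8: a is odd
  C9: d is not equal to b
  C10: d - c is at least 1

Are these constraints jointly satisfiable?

Unsatisfiable

Constraint 5 makes c odd and constraint 8 makes a odd, so c + a must be even. Constraint 6 says c + a is odd — contradiction.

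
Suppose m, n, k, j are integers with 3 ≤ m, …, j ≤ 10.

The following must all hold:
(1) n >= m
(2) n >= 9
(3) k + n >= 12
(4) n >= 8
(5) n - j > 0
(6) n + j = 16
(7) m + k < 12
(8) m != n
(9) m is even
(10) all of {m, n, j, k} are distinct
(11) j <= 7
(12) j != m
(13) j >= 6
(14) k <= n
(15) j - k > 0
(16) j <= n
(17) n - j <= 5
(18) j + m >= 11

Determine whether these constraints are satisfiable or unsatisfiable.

Try m = 4, n = 9, k = 5, j = 7.
Check constraint 3: k + n = 14; constraint 5: n - j = 2; constraint 6: n + j = 16. The remaining constraints are straightforward to verify.

Satisfiable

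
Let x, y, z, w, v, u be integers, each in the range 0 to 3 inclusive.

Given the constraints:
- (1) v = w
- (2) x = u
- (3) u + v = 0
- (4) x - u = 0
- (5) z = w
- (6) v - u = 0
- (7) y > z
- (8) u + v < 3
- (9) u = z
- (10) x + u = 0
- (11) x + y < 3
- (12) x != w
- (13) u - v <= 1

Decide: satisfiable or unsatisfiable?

Unsatisfiable

From constraints 2, 5, and 9, x = u = z = w, so x = w. But constraint 12 says x ≠ w. Contradiction.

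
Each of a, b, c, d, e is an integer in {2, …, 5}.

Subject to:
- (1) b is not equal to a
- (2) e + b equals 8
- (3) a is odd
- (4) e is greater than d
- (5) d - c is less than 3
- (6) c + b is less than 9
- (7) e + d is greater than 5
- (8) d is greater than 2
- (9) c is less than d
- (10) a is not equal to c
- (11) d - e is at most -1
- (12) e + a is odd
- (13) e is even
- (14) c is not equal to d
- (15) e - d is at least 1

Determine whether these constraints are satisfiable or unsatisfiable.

Satisfiable

One satisfying assignment is a = 5, b = 4, c = 2, d = 3, e = 4.
For the less obvious constraints — constraint 2: e + b = 8; constraint 5: d - c = 1; constraint 6: c + b = 6 — and the others hold by inspection.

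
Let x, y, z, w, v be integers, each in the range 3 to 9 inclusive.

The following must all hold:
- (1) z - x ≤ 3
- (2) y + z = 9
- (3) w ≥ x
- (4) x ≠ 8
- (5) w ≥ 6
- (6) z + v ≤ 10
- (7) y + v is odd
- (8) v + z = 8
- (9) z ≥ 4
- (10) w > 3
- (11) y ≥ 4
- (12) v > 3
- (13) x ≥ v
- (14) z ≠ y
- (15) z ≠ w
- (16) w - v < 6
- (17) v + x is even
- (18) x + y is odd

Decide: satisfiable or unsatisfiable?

Setting (x, y, z, w, v) = (4, 5, 4, 9, 4) satisfies everything: constraint 1: z - x = 0; constraint 2: y + z = 9; constraint 6: z + v = 8, and the others follow.

Satisfiable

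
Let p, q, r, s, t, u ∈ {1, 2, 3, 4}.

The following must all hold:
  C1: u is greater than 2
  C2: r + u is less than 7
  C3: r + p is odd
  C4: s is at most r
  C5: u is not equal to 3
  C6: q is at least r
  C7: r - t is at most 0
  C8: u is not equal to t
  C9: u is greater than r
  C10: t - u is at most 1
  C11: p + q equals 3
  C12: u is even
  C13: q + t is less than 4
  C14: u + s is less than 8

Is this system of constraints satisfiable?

Satisfiable

Take p = 2, q = 1, r = 1, s = 1, t = 2, u = 4. Then constraint 2: r + u = 5; constraint 7: r - t = -1; constraint 10: t - u = -2, and every other listed constraint is also met.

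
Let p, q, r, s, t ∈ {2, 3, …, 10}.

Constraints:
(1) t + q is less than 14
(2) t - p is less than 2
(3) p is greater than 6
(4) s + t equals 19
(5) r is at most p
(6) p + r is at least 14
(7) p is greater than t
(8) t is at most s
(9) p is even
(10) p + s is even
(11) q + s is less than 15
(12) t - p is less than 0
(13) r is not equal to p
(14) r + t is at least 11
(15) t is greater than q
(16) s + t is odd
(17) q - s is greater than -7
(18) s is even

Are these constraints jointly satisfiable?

One satisfying assignment is p = 10, q = 4, r = 5, s = 10, t = 9.
For the less obvious constraints — constraint 1: t + q = 13; constraint 2: t - p = -1; constraint 4: s + t = 19 — and the others hold by inspection.

Satisfiable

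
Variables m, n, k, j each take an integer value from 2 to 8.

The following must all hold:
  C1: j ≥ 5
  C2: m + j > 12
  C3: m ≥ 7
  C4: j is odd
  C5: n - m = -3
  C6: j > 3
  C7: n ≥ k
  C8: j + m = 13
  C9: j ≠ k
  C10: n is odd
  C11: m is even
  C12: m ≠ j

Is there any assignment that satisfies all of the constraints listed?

One satisfying assignment is m = 8, n = 5, k = 3, j = 5.
For the less obvious constraints — constraint 2: m + j = 13; constraint 5: n - m = -3 — and the others hold by inspection.

Satisfiable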